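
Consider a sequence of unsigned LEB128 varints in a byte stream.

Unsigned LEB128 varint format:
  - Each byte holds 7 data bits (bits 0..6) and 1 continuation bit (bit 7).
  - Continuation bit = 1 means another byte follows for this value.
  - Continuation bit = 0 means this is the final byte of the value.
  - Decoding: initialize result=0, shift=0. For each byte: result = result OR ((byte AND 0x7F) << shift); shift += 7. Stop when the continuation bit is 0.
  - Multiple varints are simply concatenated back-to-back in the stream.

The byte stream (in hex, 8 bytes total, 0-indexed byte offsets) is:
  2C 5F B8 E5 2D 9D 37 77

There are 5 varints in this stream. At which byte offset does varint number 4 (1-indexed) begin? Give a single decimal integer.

Answer: 5

Derivation:
  byte[0]=0x2C cont=0 payload=0x2C=44: acc |= 44<<0 -> acc=44 shift=7 [end]
Varint 1: bytes[0:1] = 2C -> value 44 (1 byte(s))
  byte[1]=0x5F cont=0 payload=0x5F=95: acc |= 95<<0 -> acc=95 shift=7 [end]
Varint 2: bytes[1:2] = 5F -> value 95 (1 byte(s))
  byte[2]=0xB8 cont=1 payload=0x38=56: acc |= 56<<0 -> acc=56 shift=7
  byte[3]=0xE5 cont=1 payload=0x65=101: acc |= 101<<7 -> acc=12984 shift=14
  byte[4]=0x2D cont=0 payload=0x2D=45: acc |= 45<<14 -> acc=750264 shift=21 [end]
Varint 3: bytes[2:5] = B8 E5 2D -> value 750264 (3 byte(s))
  byte[5]=0x9D cont=1 payload=0x1D=29: acc |= 29<<0 -> acc=29 shift=7
  byte[6]=0x37 cont=0 payload=0x37=55: acc |= 55<<7 -> acc=7069 shift=14 [end]
Varint 4: bytes[5:7] = 9D 37 -> value 7069 (2 byte(s))
  byte[7]=0x77 cont=0 payload=0x77=119: acc |= 119<<0 -> acc=119 shift=7 [end]
Varint 5: bytes[7:8] = 77 -> value 119 (1 byte(s))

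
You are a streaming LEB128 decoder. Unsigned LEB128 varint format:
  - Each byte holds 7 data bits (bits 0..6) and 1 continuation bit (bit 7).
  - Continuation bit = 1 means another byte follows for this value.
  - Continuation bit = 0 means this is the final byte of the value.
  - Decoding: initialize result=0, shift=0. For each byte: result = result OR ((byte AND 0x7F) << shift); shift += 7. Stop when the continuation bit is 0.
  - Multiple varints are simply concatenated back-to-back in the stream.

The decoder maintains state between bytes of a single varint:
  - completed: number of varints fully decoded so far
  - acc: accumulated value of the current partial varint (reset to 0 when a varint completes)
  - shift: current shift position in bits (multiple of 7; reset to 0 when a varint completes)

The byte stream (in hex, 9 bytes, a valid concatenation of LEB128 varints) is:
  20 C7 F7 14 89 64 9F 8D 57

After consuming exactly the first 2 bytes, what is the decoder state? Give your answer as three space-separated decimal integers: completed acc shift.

byte[0]=0x20 cont=0 payload=0x20: varint #1 complete (value=32); reset -> completed=1 acc=0 shift=0
byte[1]=0xC7 cont=1 payload=0x47: acc |= 71<<0 -> completed=1 acc=71 shift=7

Answer: 1 71 7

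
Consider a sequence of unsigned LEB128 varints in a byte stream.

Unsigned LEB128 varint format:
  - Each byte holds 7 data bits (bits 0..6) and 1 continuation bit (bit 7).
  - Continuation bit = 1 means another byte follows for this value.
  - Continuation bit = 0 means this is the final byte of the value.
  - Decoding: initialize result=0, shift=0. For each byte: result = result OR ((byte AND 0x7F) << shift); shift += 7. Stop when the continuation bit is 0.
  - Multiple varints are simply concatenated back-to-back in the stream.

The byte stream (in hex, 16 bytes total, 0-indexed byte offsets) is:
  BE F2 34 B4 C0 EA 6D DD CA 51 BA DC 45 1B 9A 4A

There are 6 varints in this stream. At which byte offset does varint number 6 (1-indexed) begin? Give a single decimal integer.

  byte[0]=0xBE cont=1 payload=0x3E=62: acc |= 62<<0 -> acc=62 shift=7
  byte[1]=0xF2 cont=1 payload=0x72=114: acc |= 114<<7 -> acc=14654 shift=14
  byte[2]=0x34 cont=0 payload=0x34=52: acc |= 52<<14 -> acc=866622 shift=21 [end]
Varint 1: bytes[0:3] = BE F2 34 -> value 866622 (3 byte(s))
  byte[3]=0xB4 cont=1 payload=0x34=52: acc |= 52<<0 -> acc=52 shift=7
  byte[4]=0xC0 cont=1 payload=0x40=64: acc |= 64<<7 -> acc=8244 shift=14
  byte[5]=0xEA cont=1 payload=0x6A=106: acc |= 106<<14 -> acc=1744948 shift=21
  byte[6]=0x6D cont=0 payload=0x6D=109: acc |= 109<<21 -> acc=230334516 shift=28 [end]
Varint 2: bytes[3:7] = B4 C0 EA 6D -> value 230334516 (4 byte(s))
  byte[7]=0xDD cont=1 payload=0x5D=93: acc |= 93<<0 -> acc=93 shift=7
  byte[8]=0xCA cont=1 payload=0x4A=74: acc |= 74<<7 -> acc=9565 shift=14
  byte[9]=0x51 cont=0 payload=0x51=81: acc |= 81<<14 -> acc=1336669 shift=21 [end]
Varint 3: bytes[7:10] = DD CA 51 -> value 1336669 (3 byte(s))
  byte[10]=0xBA cont=1 payload=0x3A=58: acc |= 58<<0 -> acc=58 shift=7
  byte[11]=0xDC cont=1 payload=0x5C=92: acc |= 92<<7 -> acc=11834 shift=14
  byte[12]=0x45 cont=0 payload=0x45=69: acc |= 69<<14 -> acc=1142330 shift=21 [end]
Varint 4: bytes[10:13] = BA DC 45 -> value 1142330 (3 byte(s))
  byte[13]=0x1B cont=0 payload=0x1B=27: acc |= 27<<0 -> acc=27 shift=7 [end]
Varint 5: bytes[13:14] = 1B -> value 27 (1 byte(s))
  byte[14]=0x9A cont=1 payload=0x1A=26: acc |= 26<<0 -> acc=26 shift=7
  byte[15]=0x4A cont=0 payload=0x4A=74: acc |= 74<<7 -> acc=9498 shift=14 [end]
Varint 6: bytes[14:16] = 9A 4A -> value 9498 (2 byte(s))

Answer: 14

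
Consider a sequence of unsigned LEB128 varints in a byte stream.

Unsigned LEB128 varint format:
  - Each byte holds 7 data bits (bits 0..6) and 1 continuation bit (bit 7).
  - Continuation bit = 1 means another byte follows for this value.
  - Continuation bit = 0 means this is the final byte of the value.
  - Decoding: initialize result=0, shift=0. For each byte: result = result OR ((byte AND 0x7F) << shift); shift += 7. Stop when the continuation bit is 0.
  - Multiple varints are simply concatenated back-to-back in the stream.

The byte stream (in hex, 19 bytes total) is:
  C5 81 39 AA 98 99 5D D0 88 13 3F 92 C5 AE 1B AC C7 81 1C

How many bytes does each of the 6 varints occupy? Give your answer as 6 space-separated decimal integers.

Answer: 3 4 3 1 4 4

Derivation:
  byte[0]=0xC5 cont=1 payload=0x45=69: acc |= 69<<0 -> acc=69 shift=7
  byte[1]=0x81 cont=1 payload=0x01=1: acc |= 1<<7 -> acc=197 shift=14
  byte[2]=0x39 cont=0 payload=0x39=57: acc |= 57<<14 -> acc=934085 shift=21 [end]
Varint 1: bytes[0:3] = C5 81 39 -> value 934085 (3 byte(s))
  byte[3]=0xAA cont=1 payload=0x2A=42: acc |= 42<<0 -> acc=42 shift=7
  byte[4]=0x98 cont=1 payload=0x18=24: acc |= 24<<7 -> acc=3114 shift=14
  byte[5]=0x99 cont=1 payload=0x19=25: acc |= 25<<14 -> acc=412714 shift=21
  byte[6]=0x5D cont=0 payload=0x5D=93: acc |= 93<<21 -> acc=195447850 shift=28 [end]
Varint 2: bytes[3:7] = AA 98 99 5D -> value 195447850 (4 byte(s))
  byte[7]=0xD0 cont=1 payload=0x50=80: acc |= 80<<0 -> acc=80 shift=7
  byte[8]=0x88 cont=1 payload=0x08=8: acc |= 8<<7 -> acc=1104 shift=14
  byte[9]=0x13 cont=0 payload=0x13=19: acc |= 19<<14 -> acc=312400 shift=21 [end]
Varint 3: bytes[7:10] = D0 88 13 -> value 312400 (3 byte(s))
  byte[10]=0x3F cont=0 payload=0x3F=63: acc |= 63<<0 -> acc=63 shift=7 [end]
Varint 4: bytes[10:11] = 3F -> value 63 (1 byte(s))
  byte[11]=0x92 cont=1 payload=0x12=18: acc |= 18<<0 -> acc=18 shift=7
  byte[12]=0xC5 cont=1 payload=0x45=69: acc |= 69<<7 -> acc=8850 shift=14
  byte[13]=0xAE cont=1 payload=0x2E=46: acc |= 46<<14 -> acc=762514 shift=21
  byte[14]=0x1B cont=0 payload=0x1B=27: acc |= 27<<21 -> acc=57385618 shift=28 [end]
Varint 5: bytes[11:15] = 92 C5 AE 1B -> value 57385618 (4 byte(s))
  byte[15]=0xAC cont=1 payload=0x2C=44: acc |= 44<<0 -> acc=44 shift=7
  byte[16]=0xC7 cont=1 payload=0x47=71: acc |= 71<<7 -> acc=9132 shift=14
  byte[17]=0x81 cont=1 payload=0x01=1: acc |= 1<<14 -> acc=25516 shift=21
  byte[18]=0x1C cont=0 payload=0x1C=28: acc |= 28<<21 -> acc=58745772 shift=28 [end]
Varint 6: bytes[15:19] = AC C7 81 1C -> value 58745772 (4 byte(s))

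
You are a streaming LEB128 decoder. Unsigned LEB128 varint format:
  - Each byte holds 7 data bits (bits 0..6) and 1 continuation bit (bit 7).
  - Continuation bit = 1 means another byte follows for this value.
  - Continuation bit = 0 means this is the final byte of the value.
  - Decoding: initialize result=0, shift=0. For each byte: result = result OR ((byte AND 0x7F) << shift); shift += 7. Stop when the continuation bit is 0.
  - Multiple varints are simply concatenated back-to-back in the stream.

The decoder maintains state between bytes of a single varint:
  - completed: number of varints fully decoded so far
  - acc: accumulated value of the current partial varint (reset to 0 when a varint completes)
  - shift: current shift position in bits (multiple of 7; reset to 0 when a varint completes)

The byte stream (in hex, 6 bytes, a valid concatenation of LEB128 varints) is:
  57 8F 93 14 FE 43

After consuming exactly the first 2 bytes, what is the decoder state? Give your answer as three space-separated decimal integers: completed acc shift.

Answer: 1 15 7

Derivation:
byte[0]=0x57 cont=0 payload=0x57: varint #1 complete (value=87); reset -> completed=1 acc=0 shift=0
byte[1]=0x8F cont=1 payload=0x0F: acc |= 15<<0 -> completed=1 acc=15 shift=7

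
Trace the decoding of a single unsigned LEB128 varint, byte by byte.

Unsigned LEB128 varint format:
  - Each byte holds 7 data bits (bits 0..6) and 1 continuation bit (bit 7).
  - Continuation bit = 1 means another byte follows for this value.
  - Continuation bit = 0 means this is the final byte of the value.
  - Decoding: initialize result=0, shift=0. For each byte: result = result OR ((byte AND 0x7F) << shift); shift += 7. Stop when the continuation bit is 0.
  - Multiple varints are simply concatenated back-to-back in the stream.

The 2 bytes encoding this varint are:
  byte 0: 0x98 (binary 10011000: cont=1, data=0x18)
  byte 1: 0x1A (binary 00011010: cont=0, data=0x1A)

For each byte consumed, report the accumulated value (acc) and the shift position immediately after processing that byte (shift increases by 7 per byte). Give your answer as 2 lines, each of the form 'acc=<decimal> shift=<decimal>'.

byte 0=0x98: payload=0x18=24, contrib = 24<<0 = 24; acc -> 24, shift -> 7
byte 1=0x1A: payload=0x1A=26, contrib = 26<<7 = 3328; acc -> 3352, shift -> 14

Answer: acc=24 shift=7
acc=3352 shift=14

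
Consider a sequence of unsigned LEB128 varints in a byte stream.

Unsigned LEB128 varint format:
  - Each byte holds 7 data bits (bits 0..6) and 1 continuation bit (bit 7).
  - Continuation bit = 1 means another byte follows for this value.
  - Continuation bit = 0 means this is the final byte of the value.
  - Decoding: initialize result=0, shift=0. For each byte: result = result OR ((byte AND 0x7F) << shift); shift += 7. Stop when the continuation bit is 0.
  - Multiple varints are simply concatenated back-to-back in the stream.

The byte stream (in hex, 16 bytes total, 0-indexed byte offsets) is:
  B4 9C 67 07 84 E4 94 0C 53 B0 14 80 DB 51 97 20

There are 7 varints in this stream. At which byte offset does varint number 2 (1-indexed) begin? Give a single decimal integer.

Answer: 3

Derivation:
  byte[0]=0xB4 cont=1 payload=0x34=52: acc |= 52<<0 -> acc=52 shift=7
  byte[1]=0x9C cont=1 payload=0x1C=28: acc |= 28<<7 -> acc=3636 shift=14
  byte[2]=0x67 cont=0 payload=0x67=103: acc |= 103<<14 -> acc=1691188 shift=21 [end]
Varint 1: bytes[0:3] = B4 9C 67 -> value 1691188 (3 byte(s))
  byte[3]=0x07 cont=0 payload=0x07=7: acc |= 7<<0 -> acc=7 shift=7 [end]
Varint 2: bytes[3:4] = 07 -> value 7 (1 byte(s))
  byte[4]=0x84 cont=1 payload=0x04=4: acc |= 4<<0 -> acc=4 shift=7
  byte[5]=0xE4 cont=1 payload=0x64=100: acc |= 100<<7 -> acc=12804 shift=14
  byte[6]=0x94 cont=1 payload=0x14=20: acc |= 20<<14 -> acc=340484 shift=21
  byte[7]=0x0C cont=0 payload=0x0C=12: acc |= 12<<21 -> acc=25506308 shift=28 [end]
Varint 3: bytes[4:8] = 84 E4 94 0C -> value 25506308 (4 byte(s))
  byte[8]=0x53 cont=0 payload=0x53=83: acc |= 83<<0 -> acc=83 shift=7 [end]
Varint 4: bytes[8:9] = 53 -> value 83 (1 byte(s))
  byte[9]=0xB0 cont=1 payload=0x30=48: acc |= 48<<0 -> acc=48 shift=7
  byte[10]=0x14 cont=0 payload=0x14=20: acc |= 20<<7 -> acc=2608 shift=14 [end]
Varint 5: bytes[9:11] = B0 14 -> value 2608 (2 byte(s))
  byte[11]=0x80 cont=1 payload=0x00=0: acc |= 0<<0 -> acc=0 shift=7
  byte[12]=0xDB cont=1 payload=0x5B=91: acc |= 91<<7 -> acc=11648 shift=14
  byte[13]=0x51 cont=0 payload=0x51=81: acc |= 81<<14 -> acc=1338752 shift=21 [end]
Varint 6: bytes[11:14] = 80 DB 51 -> value 1338752 (3 byte(s))
  byte[14]=0x97 cont=1 payload=0x17=23: acc |= 23<<0 -> acc=23 shift=7
  byte[15]=0x20 cont=0 payload=0x20=32: acc |= 32<<7 -> acc=4119 shift=14 [end]
Varint 7: bytes[14:16] = 97 20 -> value 4119 (2 byte(s))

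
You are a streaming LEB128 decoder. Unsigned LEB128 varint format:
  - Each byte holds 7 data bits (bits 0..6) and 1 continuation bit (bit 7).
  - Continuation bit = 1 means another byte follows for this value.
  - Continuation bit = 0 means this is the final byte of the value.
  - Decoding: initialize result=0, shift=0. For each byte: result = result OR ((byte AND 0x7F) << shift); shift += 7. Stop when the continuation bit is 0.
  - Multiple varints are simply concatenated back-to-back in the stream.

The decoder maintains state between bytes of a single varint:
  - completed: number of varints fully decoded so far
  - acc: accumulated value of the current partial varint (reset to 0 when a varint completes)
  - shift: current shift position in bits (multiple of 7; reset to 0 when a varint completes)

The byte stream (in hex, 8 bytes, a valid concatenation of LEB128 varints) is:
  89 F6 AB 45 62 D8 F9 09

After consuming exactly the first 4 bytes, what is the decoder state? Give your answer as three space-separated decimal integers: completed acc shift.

Answer: 1 0 0

Derivation:
byte[0]=0x89 cont=1 payload=0x09: acc |= 9<<0 -> completed=0 acc=9 shift=7
byte[1]=0xF6 cont=1 payload=0x76: acc |= 118<<7 -> completed=0 acc=15113 shift=14
byte[2]=0xAB cont=1 payload=0x2B: acc |= 43<<14 -> completed=0 acc=719625 shift=21
byte[3]=0x45 cont=0 payload=0x45: varint #1 complete (value=145423113); reset -> completed=1 acc=0 shift=0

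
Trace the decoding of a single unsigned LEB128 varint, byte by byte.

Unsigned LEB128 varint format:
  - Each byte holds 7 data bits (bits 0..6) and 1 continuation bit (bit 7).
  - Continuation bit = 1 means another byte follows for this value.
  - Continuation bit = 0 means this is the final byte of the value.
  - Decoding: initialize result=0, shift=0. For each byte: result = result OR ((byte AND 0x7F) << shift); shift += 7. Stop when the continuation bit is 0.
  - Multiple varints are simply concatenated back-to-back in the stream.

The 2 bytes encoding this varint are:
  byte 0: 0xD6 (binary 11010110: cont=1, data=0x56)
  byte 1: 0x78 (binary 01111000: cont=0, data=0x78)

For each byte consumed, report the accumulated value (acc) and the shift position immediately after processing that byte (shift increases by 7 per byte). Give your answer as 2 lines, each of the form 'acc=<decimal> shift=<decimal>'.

byte 0=0xD6: payload=0x56=86, contrib = 86<<0 = 86; acc -> 86, shift -> 7
byte 1=0x78: payload=0x78=120, contrib = 120<<7 = 15360; acc -> 15446, shift -> 14

Answer: acc=86 shift=7
acc=15446 shift=14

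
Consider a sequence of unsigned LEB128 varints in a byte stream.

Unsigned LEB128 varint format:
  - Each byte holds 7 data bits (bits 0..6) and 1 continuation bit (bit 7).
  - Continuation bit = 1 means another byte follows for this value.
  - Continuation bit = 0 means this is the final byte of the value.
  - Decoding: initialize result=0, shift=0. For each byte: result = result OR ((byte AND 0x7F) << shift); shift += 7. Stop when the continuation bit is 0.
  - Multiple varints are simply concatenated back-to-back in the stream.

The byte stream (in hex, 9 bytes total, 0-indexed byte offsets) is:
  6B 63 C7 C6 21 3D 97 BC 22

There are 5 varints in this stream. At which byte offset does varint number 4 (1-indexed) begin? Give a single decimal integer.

  byte[0]=0x6B cont=0 payload=0x6B=107: acc |= 107<<0 -> acc=107 shift=7 [end]
Varint 1: bytes[0:1] = 6B -> value 107 (1 byte(s))
  byte[1]=0x63 cont=0 payload=0x63=99: acc |= 99<<0 -> acc=99 shift=7 [end]
Varint 2: bytes[1:2] = 63 -> value 99 (1 byte(s))
  byte[2]=0xC7 cont=1 payload=0x47=71: acc |= 71<<0 -> acc=71 shift=7
  byte[3]=0xC6 cont=1 payload=0x46=70: acc |= 70<<7 -> acc=9031 shift=14
  byte[4]=0x21 cont=0 payload=0x21=33: acc |= 33<<14 -> acc=549703 shift=21 [end]
Varint 3: bytes[2:5] = C7 C6 21 -> value 549703 (3 byte(s))
  byte[5]=0x3D cont=0 payload=0x3D=61: acc |= 61<<0 -> acc=61 shift=7 [end]
Varint 4: bytes[5:6] = 3D -> value 61 (1 byte(s))
  byte[6]=0x97 cont=1 payload=0x17=23: acc |= 23<<0 -> acc=23 shift=7
  byte[7]=0xBC cont=1 payload=0x3C=60: acc |= 60<<7 -> acc=7703 shift=14
  byte[8]=0x22 cont=0 payload=0x22=34: acc |= 34<<14 -> acc=564759 shift=21 [end]
Varint 5: bytes[6:9] = 97 BC 22 -> value 564759 (3 byte(s))

Answer: 5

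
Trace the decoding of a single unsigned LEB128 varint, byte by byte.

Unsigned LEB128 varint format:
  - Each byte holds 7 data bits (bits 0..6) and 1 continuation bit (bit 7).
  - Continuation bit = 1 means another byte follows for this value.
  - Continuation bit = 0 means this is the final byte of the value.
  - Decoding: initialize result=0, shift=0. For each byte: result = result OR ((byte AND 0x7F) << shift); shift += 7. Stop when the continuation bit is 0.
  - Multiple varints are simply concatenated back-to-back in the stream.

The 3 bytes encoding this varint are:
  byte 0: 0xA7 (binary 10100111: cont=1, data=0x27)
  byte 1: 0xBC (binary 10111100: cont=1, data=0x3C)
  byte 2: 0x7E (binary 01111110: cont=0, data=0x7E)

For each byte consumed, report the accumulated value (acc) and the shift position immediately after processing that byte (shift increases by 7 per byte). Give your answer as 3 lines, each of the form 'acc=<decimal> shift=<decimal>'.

byte 0=0xA7: payload=0x27=39, contrib = 39<<0 = 39; acc -> 39, shift -> 7
byte 1=0xBC: payload=0x3C=60, contrib = 60<<7 = 7680; acc -> 7719, shift -> 14
byte 2=0x7E: payload=0x7E=126, contrib = 126<<14 = 2064384; acc -> 2072103, shift -> 21

Answer: acc=39 shift=7
acc=7719 shift=14
acc=2072103 shift=21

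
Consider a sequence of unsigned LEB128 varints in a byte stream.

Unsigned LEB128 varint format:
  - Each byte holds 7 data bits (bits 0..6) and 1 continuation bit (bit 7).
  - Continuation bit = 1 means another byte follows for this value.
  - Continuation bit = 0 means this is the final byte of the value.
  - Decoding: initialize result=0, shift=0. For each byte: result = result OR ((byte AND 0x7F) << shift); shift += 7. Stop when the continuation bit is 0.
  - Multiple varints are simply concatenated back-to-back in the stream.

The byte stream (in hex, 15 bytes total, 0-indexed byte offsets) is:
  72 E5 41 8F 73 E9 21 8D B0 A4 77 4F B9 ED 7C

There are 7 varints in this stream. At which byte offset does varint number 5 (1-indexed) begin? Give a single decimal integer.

  byte[0]=0x72 cont=0 payload=0x72=114: acc |= 114<<0 -> acc=114 shift=7 [end]
Varint 1: bytes[0:1] = 72 -> value 114 (1 byte(s))
  byte[1]=0xE5 cont=1 payload=0x65=101: acc |= 101<<0 -> acc=101 shift=7
  byte[2]=0x41 cont=0 payload=0x41=65: acc |= 65<<7 -> acc=8421 shift=14 [end]
Varint 2: bytes[1:3] = E5 41 -> value 8421 (2 byte(s))
  byte[3]=0x8F cont=1 payload=0x0F=15: acc |= 15<<0 -> acc=15 shift=7
  byte[4]=0x73 cont=0 payload=0x73=115: acc |= 115<<7 -> acc=14735 shift=14 [end]
Varint 3: bytes[3:5] = 8F 73 -> value 14735 (2 byte(s))
  byte[5]=0xE9 cont=1 payload=0x69=105: acc |= 105<<0 -> acc=105 shift=7
  byte[6]=0x21 cont=0 payload=0x21=33: acc |= 33<<7 -> acc=4329 shift=14 [end]
Varint 4: bytes[5:7] = E9 21 -> value 4329 (2 byte(s))
  byte[7]=0x8D cont=1 payload=0x0D=13: acc |= 13<<0 -> acc=13 shift=7
  byte[8]=0xB0 cont=1 payload=0x30=48: acc |= 48<<7 -> acc=6157 shift=14
  byte[9]=0xA4 cont=1 payload=0x24=36: acc |= 36<<14 -> acc=595981 shift=21
  byte[10]=0x77 cont=0 payload=0x77=119: acc |= 119<<21 -> acc=250157069 shift=28 [end]
Varint 5: bytes[7:11] = 8D B0 A4 77 -> value 250157069 (4 byte(s))
  byte[11]=0x4F cont=0 payload=0x4F=79: acc |= 79<<0 -> acc=79 shift=7 [end]
Varint 6: bytes[11:12] = 4F -> value 79 (1 byte(s))
  byte[12]=0xB9 cont=1 payload=0x39=57: acc |= 57<<0 -> acc=57 shift=7
  byte[13]=0xED cont=1 payload=0x6D=109: acc |= 109<<7 -> acc=14009 shift=14
  byte[14]=0x7C cont=0 payload=0x7C=124: acc |= 124<<14 -> acc=2045625 shift=21 [end]
Varint 7: bytes[12:15] = B9 ED 7C -> value 2045625 (3 byte(s))

Answer: 7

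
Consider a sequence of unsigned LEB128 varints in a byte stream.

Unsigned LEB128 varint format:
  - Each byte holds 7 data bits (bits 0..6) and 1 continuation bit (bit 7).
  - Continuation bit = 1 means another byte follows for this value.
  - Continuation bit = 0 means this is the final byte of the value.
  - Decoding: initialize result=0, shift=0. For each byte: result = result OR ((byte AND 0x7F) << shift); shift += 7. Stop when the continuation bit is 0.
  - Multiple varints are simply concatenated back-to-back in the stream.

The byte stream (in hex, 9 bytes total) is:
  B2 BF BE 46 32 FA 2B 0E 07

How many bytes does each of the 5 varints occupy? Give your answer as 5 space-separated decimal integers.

  byte[0]=0xB2 cont=1 payload=0x32=50: acc |= 50<<0 -> acc=50 shift=7
  byte[1]=0xBF cont=1 payload=0x3F=63: acc |= 63<<7 -> acc=8114 shift=14
  byte[2]=0xBE cont=1 payload=0x3E=62: acc |= 62<<14 -> acc=1023922 shift=21
  byte[3]=0x46 cont=0 payload=0x46=70: acc |= 70<<21 -> acc=147824562 shift=28 [end]
Varint 1: bytes[0:4] = B2 BF BE 46 -> value 147824562 (4 byte(s))
  byte[4]=0x32 cont=0 payload=0x32=50: acc |= 50<<0 -> acc=50 shift=7 [end]
Varint 2: bytes[4:5] = 32 -> value 50 (1 byte(s))
  byte[5]=0xFA cont=1 payload=0x7A=122: acc |= 122<<0 -> acc=122 shift=7
  byte[6]=0x2B cont=0 payload=0x2B=43: acc |= 43<<7 -> acc=5626 shift=14 [end]
Varint 3: bytes[5:7] = FA 2B -> value 5626 (2 byte(s))
  byte[7]=0x0E cont=0 payload=0x0E=14: acc |= 14<<0 -> acc=14 shift=7 [end]
Varint 4: bytes[7:8] = 0E -> value 14 (1 byte(s))
  byte[8]=0x07 cont=0 payload=0x07=7: acc |= 7<<0 -> acc=7 shift=7 [end]
Varint 5: bytes[8:9] = 07 -> value 7 (1 byte(s))

Answer: 4 1 2 1 1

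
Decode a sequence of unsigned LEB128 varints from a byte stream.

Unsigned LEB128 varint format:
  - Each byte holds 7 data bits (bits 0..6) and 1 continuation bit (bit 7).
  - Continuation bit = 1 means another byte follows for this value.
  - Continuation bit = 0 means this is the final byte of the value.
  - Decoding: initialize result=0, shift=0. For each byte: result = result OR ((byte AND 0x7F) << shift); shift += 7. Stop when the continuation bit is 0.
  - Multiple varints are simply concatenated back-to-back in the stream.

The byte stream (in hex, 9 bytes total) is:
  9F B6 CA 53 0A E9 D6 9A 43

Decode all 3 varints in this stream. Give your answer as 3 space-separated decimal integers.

  byte[0]=0x9F cont=1 payload=0x1F=31: acc |= 31<<0 -> acc=31 shift=7
  byte[1]=0xB6 cont=1 payload=0x36=54: acc |= 54<<7 -> acc=6943 shift=14
  byte[2]=0xCA cont=1 payload=0x4A=74: acc |= 74<<14 -> acc=1219359 shift=21
  byte[3]=0x53 cont=0 payload=0x53=83: acc |= 83<<21 -> acc=175282975 shift=28 [end]
Varint 1: bytes[0:4] = 9F B6 CA 53 -> value 175282975 (4 byte(s))
  byte[4]=0x0A cont=0 payload=0x0A=10: acc |= 10<<0 -> acc=10 shift=7 [end]
Varint 2: bytes[4:5] = 0A -> value 10 (1 byte(s))
  byte[5]=0xE9 cont=1 payload=0x69=105: acc |= 105<<0 -> acc=105 shift=7
  byte[6]=0xD6 cont=1 payload=0x56=86: acc |= 86<<7 -> acc=11113 shift=14
  byte[7]=0x9A cont=1 payload=0x1A=26: acc |= 26<<14 -> acc=437097 shift=21
  byte[8]=0x43 cont=0 payload=0x43=67: acc |= 67<<21 -> acc=140946281 shift=28 [end]
Varint 3: bytes[5:9] = E9 D6 9A 43 -> value 140946281 (4 byte(s))

Answer: 175282975 10 140946281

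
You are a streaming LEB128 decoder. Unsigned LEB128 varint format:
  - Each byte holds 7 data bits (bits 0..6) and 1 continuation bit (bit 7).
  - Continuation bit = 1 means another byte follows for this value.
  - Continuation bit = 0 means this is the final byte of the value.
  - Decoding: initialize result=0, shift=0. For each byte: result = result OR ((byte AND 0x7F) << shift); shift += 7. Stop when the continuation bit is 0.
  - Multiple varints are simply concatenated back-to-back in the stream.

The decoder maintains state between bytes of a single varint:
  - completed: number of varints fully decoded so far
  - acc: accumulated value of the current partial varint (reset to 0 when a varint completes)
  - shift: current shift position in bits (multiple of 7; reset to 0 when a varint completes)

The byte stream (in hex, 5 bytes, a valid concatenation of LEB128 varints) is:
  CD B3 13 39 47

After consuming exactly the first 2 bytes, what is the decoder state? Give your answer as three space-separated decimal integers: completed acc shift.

byte[0]=0xCD cont=1 payload=0x4D: acc |= 77<<0 -> completed=0 acc=77 shift=7
byte[1]=0xB3 cont=1 payload=0x33: acc |= 51<<7 -> completed=0 acc=6605 shift=14

Answer: 0 6605 14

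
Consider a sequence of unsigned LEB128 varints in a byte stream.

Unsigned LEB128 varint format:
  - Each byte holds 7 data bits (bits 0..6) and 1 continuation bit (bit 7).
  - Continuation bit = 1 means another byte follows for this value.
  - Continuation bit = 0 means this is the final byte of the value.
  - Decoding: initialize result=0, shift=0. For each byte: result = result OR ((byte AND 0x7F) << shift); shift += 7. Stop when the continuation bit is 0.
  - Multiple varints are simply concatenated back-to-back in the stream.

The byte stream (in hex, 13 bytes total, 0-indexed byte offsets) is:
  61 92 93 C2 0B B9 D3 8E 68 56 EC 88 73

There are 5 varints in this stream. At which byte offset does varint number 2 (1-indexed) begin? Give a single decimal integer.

Answer: 1

Derivation:
  byte[0]=0x61 cont=0 payload=0x61=97: acc |= 97<<0 -> acc=97 shift=7 [end]
Varint 1: bytes[0:1] = 61 -> value 97 (1 byte(s))
  byte[1]=0x92 cont=1 payload=0x12=18: acc |= 18<<0 -> acc=18 shift=7
  byte[2]=0x93 cont=1 payload=0x13=19: acc |= 19<<7 -> acc=2450 shift=14
  byte[3]=0xC2 cont=1 payload=0x42=66: acc |= 66<<14 -> acc=1083794 shift=21
  byte[4]=0x0B cont=0 payload=0x0B=11: acc |= 11<<21 -> acc=24152466 shift=28 [end]
Varint 2: bytes[1:5] = 92 93 C2 0B -> value 24152466 (4 byte(s))
  byte[5]=0xB9 cont=1 payload=0x39=57: acc |= 57<<0 -> acc=57 shift=7
  byte[6]=0xD3 cont=1 payload=0x53=83: acc |= 83<<7 -> acc=10681 shift=14
  byte[7]=0x8E cont=1 payload=0x0E=14: acc |= 14<<14 -> acc=240057 shift=21
  byte[8]=0x68 cont=0 payload=0x68=104: acc |= 104<<21 -> acc=218343865 shift=28 [end]
Varint 3: bytes[5:9] = B9 D3 8E 68 -> value 218343865 (4 byte(s))
  byte[9]=0x56 cont=0 payload=0x56=86: acc |= 86<<0 -> acc=86 shift=7 [end]
Varint 4: bytes[9:10] = 56 -> value 86 (1 byte(s))
  byte[10]=0xEC cont=1 payload=0x6C=108: acc |= 108<<0 -> acc=108 shift=7
  byte[11]=0x88 cont=1 payload=0x08=8: acc |= 8<<7 -> acc=1132 shift=14
  byte[12]=0x73 cont=0 payload=0x73=115: acc |= 115<<14 -> acc=1885292 shift=21 [end]
Varint 5: bytes[10:13] = EC 88 73 -> value 1885292 (3 byte(s))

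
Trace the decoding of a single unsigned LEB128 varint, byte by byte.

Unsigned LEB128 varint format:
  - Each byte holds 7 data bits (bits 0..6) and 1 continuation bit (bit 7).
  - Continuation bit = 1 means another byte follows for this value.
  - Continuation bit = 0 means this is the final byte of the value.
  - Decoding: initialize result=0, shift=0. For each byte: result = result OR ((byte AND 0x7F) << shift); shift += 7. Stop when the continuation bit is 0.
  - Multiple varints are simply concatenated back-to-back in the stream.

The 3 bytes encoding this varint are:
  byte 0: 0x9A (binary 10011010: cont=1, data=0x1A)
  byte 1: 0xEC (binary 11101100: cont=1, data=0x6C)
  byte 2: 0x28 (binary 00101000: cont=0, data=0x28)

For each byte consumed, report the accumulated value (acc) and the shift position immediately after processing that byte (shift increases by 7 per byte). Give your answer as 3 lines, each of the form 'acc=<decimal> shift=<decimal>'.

byte 0=0x9A: payload=0x1A=26, contrib = 26<<0 = 26; acc -> 26, shift -> 7
byte 1=0xEC: payload=0x6C=108, contrib = 108<<7 = 13824; acc -> 13850, shift -> 14
byte 2=0x28: payload=0x28=40, contrib = 40<<14 = 655360; acc -> 669210, shift -> 21

Answer: acc=26 shift=7
acc=13850 shift=14
acc=669210 shift=21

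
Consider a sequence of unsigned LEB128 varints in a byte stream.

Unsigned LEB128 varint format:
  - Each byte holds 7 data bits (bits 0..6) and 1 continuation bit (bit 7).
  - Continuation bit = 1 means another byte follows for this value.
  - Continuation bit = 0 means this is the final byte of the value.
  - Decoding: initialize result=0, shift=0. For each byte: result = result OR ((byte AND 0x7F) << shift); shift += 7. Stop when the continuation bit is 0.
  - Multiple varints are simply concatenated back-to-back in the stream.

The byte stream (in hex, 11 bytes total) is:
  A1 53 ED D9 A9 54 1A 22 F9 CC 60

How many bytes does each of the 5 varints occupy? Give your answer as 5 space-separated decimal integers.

  byte[0]=0xA1 cont=1 payload=0x21=33: acc |= 33<<0 -> acc=33 shift=7
  byte[1]=0x53 cont=0 payload=0x53=83: acc |= 83<<7 -> acc=10657 shift=14 [end]
Varint 1: bytes[0:2] = A1 53 -> value 10657 (2 byte(s))
  byte[2]=0xED cont=1 payload=0x6D=109: acc |= 109<<0 -> acc=109 shift=7
  byte[3]=0xD9 cont=1 payload=0x59=89: acc |= 89<<7 -> acc=11501 shift=14
  byte[4]=0xA9 cont=1 payload=0x29=41: acc |= 41<<14 -> acc=683245 shift=21
  byte[5]=0x54 cont=0 payload=0x54=84: acc |= 84<<21 -> acc=176844013 shift=28 [end]
Varint 2: bytes[2:6] = ED D9 A9 54 -> value 176844013 (4 byte(s))
  byte[6]=0x1A cont=0 payload=0x1A=26: acc |= 26<<0 -> acc=26 shift=7 [end]
Varint 3: bytes[6:7] = 1A -> value 26 (1 byte(s))
  byte[7]=0x22 cont=0 payload=0x22=34: acc |= 34<<0 -> acc=34 shift=7 [end]
Varint 4: bytes[7:8] = 22 -> value 34 (1 byte(s))
  byte[8]=0xF9 cont=1 payload=0x79=121: acc |= 121<<0 -> acc=121 shift=7
  byte[9]=0xCC cont=1 payload=0x4C=76: acc |= 76<<7 -> acc=9849 shift=14
  byte[10]=0x60 cont=0 payload=0x60=96: acc |= 96<<14 -> acc=1582713 shift=21 [end]
Varint 5: bytes[8:11] = F9 CC 60 -> value 1582713 (3 byte(s))

Answer: 2 4 1 1 3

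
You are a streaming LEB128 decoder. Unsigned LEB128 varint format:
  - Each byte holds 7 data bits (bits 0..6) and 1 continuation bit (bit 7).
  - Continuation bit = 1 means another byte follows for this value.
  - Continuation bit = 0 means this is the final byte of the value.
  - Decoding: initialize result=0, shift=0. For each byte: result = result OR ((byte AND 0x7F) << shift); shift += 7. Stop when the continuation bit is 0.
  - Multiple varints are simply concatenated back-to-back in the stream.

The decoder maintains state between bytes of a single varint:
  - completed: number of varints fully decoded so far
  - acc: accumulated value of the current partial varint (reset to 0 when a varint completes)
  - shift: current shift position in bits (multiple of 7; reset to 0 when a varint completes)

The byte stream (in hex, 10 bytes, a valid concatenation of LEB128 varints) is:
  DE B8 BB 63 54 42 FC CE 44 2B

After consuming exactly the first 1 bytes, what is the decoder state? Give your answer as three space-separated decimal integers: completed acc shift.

Answer: 0 94 7

Derivation:
byte[0]=0xDE cont=1 payload=0x5E: acc |= 94<<0 -> completed=0 acc=94 shift=7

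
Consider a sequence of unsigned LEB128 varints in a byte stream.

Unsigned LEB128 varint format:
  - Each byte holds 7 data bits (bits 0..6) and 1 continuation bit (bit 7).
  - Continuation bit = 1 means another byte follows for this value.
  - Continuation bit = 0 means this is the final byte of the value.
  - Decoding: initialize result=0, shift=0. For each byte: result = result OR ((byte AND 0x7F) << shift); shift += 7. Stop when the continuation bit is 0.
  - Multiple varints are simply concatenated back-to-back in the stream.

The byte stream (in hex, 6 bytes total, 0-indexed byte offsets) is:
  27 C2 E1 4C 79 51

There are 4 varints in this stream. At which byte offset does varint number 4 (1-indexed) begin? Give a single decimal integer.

Answer: 5

Derivation:
  byte[0]=0x27 cont=0 payload=0x27=39: acc |= 39<<0 -> acc=39 shift=7 [end]
Varint 1: bytes[0:1] = 27 -> value 39 (1 byte(s))
  byte[1]=0xC2 cont=1 payload=0x42=66: acc |= 66<<0 -> acc=66 shift=7
  byte[2]=0xE1 cont=1 payload=0x61=97: acc |= 97<<7 -> acc=12482 shift=14
  byte[3]=0x4C cont=0 payload=0x4C=76: acc |= 76<<14 -> acc=1257666 shift=21 [end]
Varint 2: bytes[1:4] = C2 E1 4C -> value 1257666 (3 byte(s))
  byte[4]=0x79 cont=0 payload=0x79=121: acc |= 121<<0 -> acc=121 shift=7 [end]
Varint 3: bytes[4:5] = 79 -> value 121 (1 byte(s))
  byte[5]=0x51 cont=0 payload=0x51=81: acc |= 81<<0 -> acc=81 shift=7 [end]
Varint 4: bytes[5:6] = 51 -> value 81 (1 byte(s))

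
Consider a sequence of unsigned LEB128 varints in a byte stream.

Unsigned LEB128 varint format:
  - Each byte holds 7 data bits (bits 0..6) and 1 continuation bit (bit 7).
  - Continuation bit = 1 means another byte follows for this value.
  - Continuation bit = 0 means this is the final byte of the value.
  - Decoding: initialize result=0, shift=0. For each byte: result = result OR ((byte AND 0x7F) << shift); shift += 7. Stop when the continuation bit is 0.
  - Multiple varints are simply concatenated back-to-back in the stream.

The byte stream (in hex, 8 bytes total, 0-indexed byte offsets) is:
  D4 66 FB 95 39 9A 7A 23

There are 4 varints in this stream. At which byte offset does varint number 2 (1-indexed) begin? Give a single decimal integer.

  byte[0]=0xD4 cont=1 payload=0x54=84: acc |= 84<<0 -> acc=84 shift=7
  byte[1]=0x66 cont=0 payload=0x66=102: acc |= 102<<7 -> acc=13140 shift=14 [end]
Varint 1: bytes[0:2] = D4 66 -> value 13140 (2 byte(s))
  byte[2]=0xFB cont=1 payload=0x7B=123: acc |= 123<<0 -> acc=123 shift=7
  byte[3]=0x95 cont=1 payload=0x15=21: acc |= 21<<7 -> acc=2811 shift=14
  byte[4]=0x39 cont=0 payload=0x39=57: acc |= 57<<14 -> acc=936699 shift=21 [end]
Varint 2: bytes[2:5] = FB 95 39 -> value 936699 (3 byte(s))
  byte[5]=0x9A cont=1 payload=0x1A=26: acc |= 26<<0 -> acc=26 shift=7
  byte[6]=0x7A cont=0 payload=0x7A=122: acc |= 122<<7 -> acc=15642 shift=14 [end]
Varint 3: bytes[5:7] = 9A 7A -> value 15642 (2 byte(s))
  byte[7]=0x23 cont=0 payload=0x23=35: acc |= 35<<0 -> acc=35 shift=7 [end]
Varint 4: bytes[7:8] = 23 -> value 35 (1 byte(s))

Answer: 2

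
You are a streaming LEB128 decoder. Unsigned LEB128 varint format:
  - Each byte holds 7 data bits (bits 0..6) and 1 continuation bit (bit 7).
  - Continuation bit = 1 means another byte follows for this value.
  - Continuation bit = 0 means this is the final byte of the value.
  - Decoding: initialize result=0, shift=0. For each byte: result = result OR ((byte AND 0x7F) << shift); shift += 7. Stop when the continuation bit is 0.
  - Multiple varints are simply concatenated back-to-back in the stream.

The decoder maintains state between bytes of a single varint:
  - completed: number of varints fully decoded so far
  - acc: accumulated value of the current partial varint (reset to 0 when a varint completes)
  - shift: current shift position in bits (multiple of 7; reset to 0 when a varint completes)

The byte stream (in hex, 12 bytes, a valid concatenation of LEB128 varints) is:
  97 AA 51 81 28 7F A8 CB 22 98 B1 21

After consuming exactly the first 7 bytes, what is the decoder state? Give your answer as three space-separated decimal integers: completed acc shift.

Answer: 3 40 7

Derivation:
byte[0]=0x97 cont=1 payload=0x17: acc |= 23<<0 -> completed=0 acc=23 shift=7
byte[1]=0xAA cont=1 payload=0x2A: acc |= 42<<7 -> completed=0 acc=5399 shift=14
byte[2]=0x51 cont=0 payload=0x51: varint #1 complete (value=1332503); reset -> completed=1 acc=0 shift=0
byte[3]=0x81 cont=1 payload=0x01: acc |= 1<<0 -> completed=1 acc=1 shift=7
byte[4]=0x28 cont=0 payload=0x28: varint #2 complete (value=5121); reset -> completed=2 acc=0 shift=0
byte[5]=0x7F cont=0 payload=0x7F: varint #3 complete (value=127); reset -> completed=3 acc=0 shift=0
byte[6]=0xA8 cont=1 payload=0x28: acc |= 40<<0 -> completed=3 acc=40 shift=7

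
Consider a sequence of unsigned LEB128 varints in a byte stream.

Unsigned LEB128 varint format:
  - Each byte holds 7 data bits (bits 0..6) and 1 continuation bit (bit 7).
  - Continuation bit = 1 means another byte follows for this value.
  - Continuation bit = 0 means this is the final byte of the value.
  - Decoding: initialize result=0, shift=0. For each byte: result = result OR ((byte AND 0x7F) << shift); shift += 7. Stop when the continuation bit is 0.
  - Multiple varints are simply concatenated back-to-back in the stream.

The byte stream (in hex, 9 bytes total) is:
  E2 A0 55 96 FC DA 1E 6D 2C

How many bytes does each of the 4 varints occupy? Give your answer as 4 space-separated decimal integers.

  byte[0]=0xE2 cont=1 payload=0x62=98: acc |= 98<<0 -> acc=98 shift=7
  byte[1]=0xA0 cont=1 payload=0x20=32: acc |= 32<<7 -> acc=4194 shift=14
  byte[2]=0x55 cont=0 payload=0x55=85: acc |= 85<<14 -> acc=1396834 shift=21 [end]
Varint 1: bytes[0:3] = E2 A0 55 -> value 1396834 (3 byte(s))
  byte[3]=0x96 cont=1 payload=0x16=22: acc |= 22<<0 -> acc=22 shift=7
  byte[4]=0xFC cont=1 payload=0x7C=124: acc |= 124<<7 -> acc=15894 shift=14
  byte[5]=0xDA cont=1 payload=0x5A=90: acc |= 90<<14 -> acc=1490454 shift=21
  byte[6]=0x1E cont=0 payload=0x1E=30: acc |= 30<<21 -> acc=64405014 shift=28 [end]
Varint 2: bytes[3:7] = 96 FC DA 1E -> value 64405014 (4 byte(s))
  byte[7]=0x6D cont=0 payload=0x6D=109: acc |= 109<<0 -> acc=109 shift=7 [end]
Varint 3: bytes[7:8] = 6D -> value 109 (1 byte(s))
  byte[8]=0x2C cont=0 payload=0x2C=44: acc |= 44<<0 -> acc=44 shift=7 [end]
Varint 4: bytes[8:9] = 2C -> value 44 (1 byte(s))

Answer: 3 4 1 1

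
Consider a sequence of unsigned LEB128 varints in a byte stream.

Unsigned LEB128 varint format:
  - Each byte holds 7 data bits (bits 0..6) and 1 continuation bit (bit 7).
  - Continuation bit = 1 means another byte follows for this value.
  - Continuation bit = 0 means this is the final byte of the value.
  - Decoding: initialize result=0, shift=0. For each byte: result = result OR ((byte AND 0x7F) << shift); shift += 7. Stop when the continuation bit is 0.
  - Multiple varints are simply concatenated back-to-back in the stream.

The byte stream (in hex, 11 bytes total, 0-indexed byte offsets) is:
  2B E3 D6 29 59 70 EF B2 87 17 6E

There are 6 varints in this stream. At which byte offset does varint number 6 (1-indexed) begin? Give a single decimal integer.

  byte[0]=0x2B cont=0 payload=0x2B=43: acc |= 43<<0 -> acc=43 shift=7 [end]
Varint 1: bytes[0:1] = 2B -> value 43 (1 byte(s))
  byte[1]=0xE3 cont=1 payload=0x63=99: acc |= 99<<0 -> acc=99 shift=7
  byte[2]=0xD6 cont=1 payload=0x56=86: acc |= 86<<7 -> acc=11107 shift=14
  byte[3]=0x29 cont=0 payload=0x29=41: acc |= 41<<14 -> acc=682851 shift=21 [end]
Varint 2: bytes[1:4] = E3 D6 29 -> value 682851 (3 byte(s))
  byte[4]=0x59 cont=0 payload=0x59=89: acc |= 89<<0 -> acc=89 shift=7 [end]
Varint 3: bytes[4:5] = 59 -> value 89 (1 byte(s))
  byte[5]=0x70 cont=0 payload=0x70=112: acc |= 112<<0 -> acc=112 shift=7 [end]
Varint 4: bytes[5:6] = 70 -> value 112 (1 byte(s))
  byte[6]=0xEF cont=1 payload=0x6F=111: acc |= 111<<0 -> acc=111 shift=7
  byte[7]=0xB2 cont=1 payload=0x32=50: acc |= 50<<7 -> acc=6511 shift=14
  byte[8]=0x87 cont=1 payload=0x07=7: acc |= 7<<14 -> acc=121199 shift=21
  byte[9]=0x17 cont=0 payload=0x17=23: acc |= 23<<21 -> acc=48355695 shift=28 [end]
Varint 5: bytes[6:10] = EF B2 87 17 -> value 48355695 (4 byte(s))
  byte[10]=0x6E cont=0 payload=0x6E=110: acc |= 110<<0 -> acc=110 shift=7 [end]
Varint 6: bytes[10:11] = 6E -> value 110 (1 byte(s))

Answer: 10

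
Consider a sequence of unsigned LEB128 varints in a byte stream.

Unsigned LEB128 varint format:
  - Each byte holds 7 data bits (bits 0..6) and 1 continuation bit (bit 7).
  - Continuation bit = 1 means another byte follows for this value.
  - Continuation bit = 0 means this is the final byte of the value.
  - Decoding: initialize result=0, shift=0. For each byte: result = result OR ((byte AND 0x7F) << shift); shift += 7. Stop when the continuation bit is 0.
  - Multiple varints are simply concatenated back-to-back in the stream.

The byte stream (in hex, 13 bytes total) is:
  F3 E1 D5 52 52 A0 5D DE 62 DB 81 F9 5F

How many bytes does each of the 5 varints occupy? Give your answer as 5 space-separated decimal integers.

  byte[0]=0xF3 cont=1 payload=0x73=115: acc |= 115<<0 -> acc=115 shift=7
  byte[1]=0xE1 cont=1 payload=0x61=97: acc |= 97<<7 -> acc=12531 shift=14
  byte[2]=0xD5 cont=1 payload=0x55=85: acc |= 85<<14 -> acc=1405171 shift=21
  byte[3]=0x52 cont=0 payload=0x52=82: acc |= 82<<21 -> acc=173371635 shift=28 [end]
Varint 1: bytes[0:4] = F3 E1 D5 52 -> value 173371635 (4 byte(s))
  byte[4]=0x52 cont=0 payload=0x52=82: acc |= 82<<0 -> acc=82 shift=7 [end]
Varint 2: bytes[4:5] = 52 -> value 82 (1 byte(s))
  byte[5]=0xA0 cont=1 payload=0x20=32: acc |= 32<<0 -> acc=32 shift=7
  byte[6]=0x5D cont=0 payload=0x5D=93: acc |= 93<<7 -> acc=11936 shift=14 [end]
Varint 3: bytes[5:7] = A0 5D -> value 11936 (2 byte(s))
  byte[7]=0xDE cont=1 payload=0x5E=94: acc |= 94<<0 -> acc=94 shift=7
  byte[8]=0x62 cont=0 payload=0x62=98: acc |= 98<<7 -> acc=12638 shift=14 [end]
Varint 4: bytes[7:9] = DE 62 -> value 12638 (2 byte(s))
  byte[9]=0xDB cont=1 payload=0x5B=91: acc |= 91<<0 -> acc=91 shift=7
  byte[10]=0x81 cont=1 payload=0x01=1: acc |= 1<<7 -> acc=219 shift=14
  byte[11]=0xF9 cont=1 payload=0x79=121: acc |= 121<<14 -> acc=1982683 shift=21
  byte[12]=0x5F cont=0 payload=0x5F=95: acc |= 95<<21 -> acc=201212123 shift=28 [end]
Varint 5: bytes[9:13] = DB 81 F9 5F -> value 201212123 (4 byte(s))

Answer: 4 1 2 2 4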